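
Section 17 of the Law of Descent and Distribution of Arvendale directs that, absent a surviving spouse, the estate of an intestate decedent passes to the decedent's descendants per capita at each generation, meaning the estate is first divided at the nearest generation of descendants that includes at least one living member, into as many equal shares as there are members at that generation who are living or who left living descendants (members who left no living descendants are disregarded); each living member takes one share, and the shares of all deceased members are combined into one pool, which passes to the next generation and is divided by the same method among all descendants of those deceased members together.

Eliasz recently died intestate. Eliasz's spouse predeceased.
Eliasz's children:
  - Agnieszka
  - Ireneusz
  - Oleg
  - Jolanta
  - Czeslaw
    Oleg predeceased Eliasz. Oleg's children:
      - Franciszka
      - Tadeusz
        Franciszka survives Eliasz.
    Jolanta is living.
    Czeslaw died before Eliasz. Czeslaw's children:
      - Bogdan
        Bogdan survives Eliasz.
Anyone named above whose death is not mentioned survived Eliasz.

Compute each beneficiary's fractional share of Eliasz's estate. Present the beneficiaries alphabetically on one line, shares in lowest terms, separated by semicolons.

There is no surviving spouse, so the entire estate passes to Eliasz's descendants per capita at each generation.
At generation 1 (Agnieszka, Ireneusz, Oleg, Jolanta, Czeslaw) there are 5 shares of (1)/5 = 1/5 each.
Living: Agnieszka, Ireneusz, and Jolanta — each takes 1/5.
Deceased: Oleg and Czeslaw. Their combined 2/5 is pooled and carried to generation 2.
At generation 2 (Franciszka, Tadeusz, Bogdan) there are 3 shares of (2/5)/3 = 2/15 each.
Living: Franciszka, Tadeusz, and Bogdan — each takes 2/15.

Agnieszka 1/5; Bogdan 2/15; Franciszka 2/15; Ireneusz 1/5; Jolanta 1/5; Tadeusz 2/15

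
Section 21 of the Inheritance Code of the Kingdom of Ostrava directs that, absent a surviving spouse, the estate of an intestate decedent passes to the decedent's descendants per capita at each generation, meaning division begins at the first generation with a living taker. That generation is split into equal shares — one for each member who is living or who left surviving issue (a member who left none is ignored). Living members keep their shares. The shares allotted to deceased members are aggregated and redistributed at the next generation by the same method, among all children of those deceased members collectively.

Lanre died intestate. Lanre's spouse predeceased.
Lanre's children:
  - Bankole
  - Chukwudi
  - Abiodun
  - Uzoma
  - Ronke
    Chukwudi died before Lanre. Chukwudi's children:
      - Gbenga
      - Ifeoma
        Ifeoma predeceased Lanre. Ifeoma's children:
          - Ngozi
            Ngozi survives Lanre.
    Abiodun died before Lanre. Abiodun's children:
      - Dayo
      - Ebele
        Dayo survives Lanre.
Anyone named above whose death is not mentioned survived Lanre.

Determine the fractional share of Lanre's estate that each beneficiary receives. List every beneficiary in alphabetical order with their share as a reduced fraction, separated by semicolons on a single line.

There is no surviving spouse, so the entire estate passes to Lanre's descendants per capita at each generation.
At generation 1 (Bankole, Chukwudi, Abiodun, Uzoma, Ronke) there are 5 shares of (1)/5 = 1/5 each.
Living: Bankole, Uzoma, and Ronke — each takes 1/5.
Deceased: Chukwudi and Abiodun. Their combined 2/5 is pooled and carried to generation 2.
At generation 2 (Gbenga, Ifeoma, Dayo, Ebele) there are 4 shares of (2/5)/4 = 1/10 each.
Living: Gbenga, Dayo, and Ebele — each takes 1/10.
Deceased: Ifeoma. That 1/10 share is carried to generation 3.
At generation 3 (Ngozi) there are 1 shares of (1/10)/1 = 1/10 each.
Living: Ngozi — each takes 1/10.

Bankole 1/5; Dayo 1/10; Ebele 1/10; Gbenga 1/10; Ngozi 1/10; Ronke 1/5; Uzoma 1/5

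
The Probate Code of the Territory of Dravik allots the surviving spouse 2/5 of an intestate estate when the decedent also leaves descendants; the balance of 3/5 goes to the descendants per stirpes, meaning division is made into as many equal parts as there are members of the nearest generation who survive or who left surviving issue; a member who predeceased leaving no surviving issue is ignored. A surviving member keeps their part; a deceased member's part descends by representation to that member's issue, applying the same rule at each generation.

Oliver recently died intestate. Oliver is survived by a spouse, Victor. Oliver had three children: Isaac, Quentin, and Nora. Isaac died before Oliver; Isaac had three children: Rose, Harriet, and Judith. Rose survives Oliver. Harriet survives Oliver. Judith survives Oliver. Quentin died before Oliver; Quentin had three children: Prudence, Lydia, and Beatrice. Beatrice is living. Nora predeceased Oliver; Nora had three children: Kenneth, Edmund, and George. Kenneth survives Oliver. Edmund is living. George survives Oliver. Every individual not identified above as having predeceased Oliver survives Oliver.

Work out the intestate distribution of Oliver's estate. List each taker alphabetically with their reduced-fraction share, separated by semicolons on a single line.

Victor, as surviving spouse, takes 2/5.
The remaining 3/5 passes to Oliver's descendants per stirpes.
The 3/5 is divided into 3 equal shares of 1/5 among Isaac, Quentin, Nora.
Isaac predeceased; the 1/5 allotted to Isaac's branch passes to Isaac's issue by representation.
The 1/5 is divided into 3 equal shares of 1/15 among Rose, Harriet, Judith.
Rose is living and takes 1/15.
Harriet is living and takes 1/15.
Judith is living and takes 1/15.
Quentin predeceased; the 1/5 allotted to Quentin's branch passes to Quentin's issue by representation.
The 1/5 is divided into 3 equal shares of 1/15 among Prudence, Lydia, Beatrice.
Prudence is living and takes 1/15.
Lydia is living and takes 1/15.
Beatrice is living and takes 1/15.
Nora predeceased; the 1/5 allotted to Nora's branch passes to Nora's issue by representation.
The 1/5 is divided into 3 equal shares of 1/15 among Kenneth, Edmund, George.
Kenneth is living and takes 1/15.
Edmund is living and takes 1/15.
George is living and takes 1/15.

Beatrice 1/15; Edmund 1/15; George 1/15; Harriet 1/15; Judith 1/15; Kenneth 1/15; Lydia 1/15; Prudence 1/15; Rose 1/15; Victor 2/5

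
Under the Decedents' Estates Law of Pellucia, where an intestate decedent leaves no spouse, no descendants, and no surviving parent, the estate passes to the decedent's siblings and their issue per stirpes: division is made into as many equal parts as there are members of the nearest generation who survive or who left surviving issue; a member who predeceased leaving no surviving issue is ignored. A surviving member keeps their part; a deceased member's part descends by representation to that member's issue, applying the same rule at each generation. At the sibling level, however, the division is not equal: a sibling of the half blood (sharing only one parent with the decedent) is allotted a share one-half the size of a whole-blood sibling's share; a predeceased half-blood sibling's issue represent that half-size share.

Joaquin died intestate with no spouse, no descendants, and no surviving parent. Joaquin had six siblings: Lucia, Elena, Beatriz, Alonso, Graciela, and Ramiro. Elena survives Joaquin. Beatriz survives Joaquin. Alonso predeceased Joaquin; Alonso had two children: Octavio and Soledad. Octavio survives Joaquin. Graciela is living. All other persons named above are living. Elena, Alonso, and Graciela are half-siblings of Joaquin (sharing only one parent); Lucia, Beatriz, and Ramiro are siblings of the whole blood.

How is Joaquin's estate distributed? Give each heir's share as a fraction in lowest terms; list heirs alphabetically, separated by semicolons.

Beatriz 2/9; Elena 1/9; Graciela 1/9; Lucia 2/9; Octavio 1/18; Ramiro 2/9; Soledad 1/18

No spouse, descendants, or parent survives, so the estate passes to Joaquin's siblings per stirpes.
Half-blood siblings count for one-half the weight of whole-blood siblings at the initial division.
Dividing 1 in proportion to weights (total weight 9/2): Lucia (weight 1) → 2/9; Elena (weight 1/2) → 1/9; Beatriz (weight 1) → 2/9; Alonso (weight 1/2) → 1/9; Graciela (weight 1/2) → 1/9; Ramiro (weight 1) → 2/9.
Lucia is living and takes 2/9.
Elena is living and takes 1/9.
Beatriz is living and takes 2/9.
Alonso predeceased; the 1/9 allotted to Alonso's branch passes to Alonso's issue by representation.
The 1/9 is divided into 2 equal shares of 1/18 among Octavio, Soledad.
Octavio is living and takes 1/18.
Soledad is living and takes 1/18.
Graciela is living and takes 1/9.
Ramiro is living and takes 2/9.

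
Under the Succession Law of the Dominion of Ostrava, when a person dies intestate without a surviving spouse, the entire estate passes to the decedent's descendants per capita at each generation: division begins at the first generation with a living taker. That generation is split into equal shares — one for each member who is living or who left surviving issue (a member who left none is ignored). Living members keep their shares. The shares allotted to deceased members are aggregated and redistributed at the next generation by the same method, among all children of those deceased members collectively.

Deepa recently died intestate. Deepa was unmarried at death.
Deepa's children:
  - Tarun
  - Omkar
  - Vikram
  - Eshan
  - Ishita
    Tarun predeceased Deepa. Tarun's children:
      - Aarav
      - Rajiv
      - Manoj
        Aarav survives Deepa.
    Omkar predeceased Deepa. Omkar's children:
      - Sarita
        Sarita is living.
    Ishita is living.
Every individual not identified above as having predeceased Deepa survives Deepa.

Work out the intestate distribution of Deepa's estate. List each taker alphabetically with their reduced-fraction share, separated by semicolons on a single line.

There is no surviving spouse, so the entire estate passes to Deepa's descendants per capita at each generation.
At generation 1 (Tarun, Omkar, Vikram, Eshan, Ishita) there are 5 shares of (1)/5 = 1/5 each.
Living: Vikram, Eshan, and Ishita — each takes 1/5.
Deceased: Tarun and Omkar. Their combined 2/5 is pooled and carried to generation 2.
At generation 2 (Aarav, Rajiv, Manoj, Sarita) there are 4 shares of (2/5)/4 = 1/10 each.
Living: Aarav, Rajiv, Manoj, and Sarita — each takes 1/10.

Aarav 1/10; Eshan 1/5; Ishita 1/5; Manoj 1/10; Rajiv 1/10; Sarita 1/10; Vikram 1/5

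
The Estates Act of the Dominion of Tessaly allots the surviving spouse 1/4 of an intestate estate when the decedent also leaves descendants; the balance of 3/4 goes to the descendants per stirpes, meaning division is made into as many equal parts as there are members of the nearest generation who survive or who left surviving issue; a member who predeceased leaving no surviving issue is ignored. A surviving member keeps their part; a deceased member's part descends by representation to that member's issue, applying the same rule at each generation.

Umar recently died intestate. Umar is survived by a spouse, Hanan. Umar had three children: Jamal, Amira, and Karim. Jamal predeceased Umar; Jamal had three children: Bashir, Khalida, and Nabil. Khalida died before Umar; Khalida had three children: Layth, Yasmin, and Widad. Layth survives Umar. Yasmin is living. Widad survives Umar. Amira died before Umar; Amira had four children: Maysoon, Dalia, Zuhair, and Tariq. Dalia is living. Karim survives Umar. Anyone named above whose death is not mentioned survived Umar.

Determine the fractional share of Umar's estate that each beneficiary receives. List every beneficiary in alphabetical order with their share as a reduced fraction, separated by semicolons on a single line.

Hanan, as surviving spouse, takes 1/4.
The remaining 3/4 passes to Umar's descendants per stirpes.
The 3/4 is divided into 3 equal shares of 1/4 among Jamal, Amira, Karim.
Jamal predeceased; the 1/4 allotted to Jamal's branch passes to Jamal's issue by representation.
The 1/4 is divided into 3 equal shares of 1/12 among Bashir, Khalida, Nabil.
Bashir is living and takes 1/12.
Khalida predeceased; the 1/12 allotted to Khalida's branch passes to Khalida's issue by representation.
The 1/12 is divided into 3 equal shares of 1/36 among Layth, Yasmin, Widad.
Layth is living and takes 1/36.
Yasmin is living and takes 1/36.
Widad is living and takes 1/36.
Nabil is living and takes 1/12.
Amira predeceased; the 1/4 allotted to Amira's branch passes to Amira's issue by representation.
The 1/4 is divided into 4 equal shares of 1/16 among Maysoon, Dalia, Zuhair, Tariq.
Maysoon is living and takes 1/16.
Dalia is living and takes 1/16.
Zuhair is living and takes 1/16.
Tariq is living and takes 1/16.
Karim is living and takes 1/4.

Bashir 1/12; Dalia 1/16; Hanan 1/4; Karim 1/4; Layth 1/36; Maysoon 1/16; Nabil 1/12; Tariq 1/16; Widad 1/36; Yasmin 1/36; Zuhair 1/16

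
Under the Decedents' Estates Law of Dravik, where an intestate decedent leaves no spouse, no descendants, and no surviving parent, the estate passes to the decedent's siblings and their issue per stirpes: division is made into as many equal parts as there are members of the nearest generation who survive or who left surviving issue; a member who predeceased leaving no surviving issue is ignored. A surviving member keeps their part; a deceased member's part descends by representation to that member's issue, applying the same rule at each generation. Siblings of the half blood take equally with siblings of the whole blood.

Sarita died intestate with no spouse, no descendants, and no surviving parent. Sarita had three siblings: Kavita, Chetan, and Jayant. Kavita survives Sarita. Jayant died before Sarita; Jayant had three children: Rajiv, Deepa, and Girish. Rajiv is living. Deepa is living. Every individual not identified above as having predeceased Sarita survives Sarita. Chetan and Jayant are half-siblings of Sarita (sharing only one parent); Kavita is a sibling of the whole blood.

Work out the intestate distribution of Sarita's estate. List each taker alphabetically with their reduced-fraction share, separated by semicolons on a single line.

No spouse, descendants, or parent survives, so the estate passes to Sarita's siblings per stirpes.
Half-blood and whole-blood siblings take equally under the stated rule.
The estate is divided into 3 equal shares of 1/3 among Kavita, Chetan, Jayant.
Kavita is living and takes 1/3.
Chetan is living and takes 1/3.
Jayant predeceased; the 1/3 allotted to Jayant's branch passes to Jayant's issue by representation.
The 1/3 is divided into 3 equal shares of 1/9 among Rajiv, Deepa, Girish.
Rajiv is living and takes 1/9.
Deepa is living and takes 1/9.
Girish is living and takes 1/9.

Chetan 1/3; Deepa 1/9; Girish 1/9; Kavita 1/3; Rajiv 1/9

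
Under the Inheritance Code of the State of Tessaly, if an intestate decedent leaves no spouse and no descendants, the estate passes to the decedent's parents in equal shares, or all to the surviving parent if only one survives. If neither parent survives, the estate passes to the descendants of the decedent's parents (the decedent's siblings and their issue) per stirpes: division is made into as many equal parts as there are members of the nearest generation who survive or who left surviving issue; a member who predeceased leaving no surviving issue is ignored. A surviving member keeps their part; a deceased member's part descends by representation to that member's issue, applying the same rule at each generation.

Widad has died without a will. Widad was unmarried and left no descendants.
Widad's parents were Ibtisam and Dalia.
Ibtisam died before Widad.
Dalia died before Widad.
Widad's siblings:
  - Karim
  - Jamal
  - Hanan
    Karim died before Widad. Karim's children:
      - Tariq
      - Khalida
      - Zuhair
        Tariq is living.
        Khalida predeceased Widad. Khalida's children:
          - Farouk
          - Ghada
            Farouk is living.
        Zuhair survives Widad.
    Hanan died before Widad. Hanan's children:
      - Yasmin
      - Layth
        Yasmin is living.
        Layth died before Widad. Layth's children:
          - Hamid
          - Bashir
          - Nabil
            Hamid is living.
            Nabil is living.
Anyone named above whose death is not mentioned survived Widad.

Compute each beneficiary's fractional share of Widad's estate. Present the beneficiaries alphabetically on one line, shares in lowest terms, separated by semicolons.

Bashir 1/18; Farouk 1/18; Ghada 1/18; Hamid 1/18; Jamal 1/3; Nabil 1/18; Tariq 1/9; Yasmin 1/6; Zuhair 1/9

Neither parent survives and there are no descendants, so the estate passes to Widad's siblings and their issue per stirpes.
The estate is divided into 3 equal shares of 1/3 among Karim, Jamal, Hanan.
Karim predeceased; the 1/3 allotted to Karim's branch passes to Karim's issue by representation.
The 1/3 is divided into 3 equal shares of 1/9 among Tariq, Khalida, Zuhair.
Tariq is living and takes 1/9.
Khalida predeceased; the 1/9 allotted to Khalida's branch passes to Khalida's issue by representation.
The 1/9 is divided into 2 equal shares of 1/18 among Farouk, Ghada.
Farouk is living and takes 1/18.
Ghada is living and takes 1/18.
Zuhair is living and takes 1/9.
Jamal is living and takes 1/3.
Hanan predeceased; the 1/3 allotted to Hanan's branch passes to Hanan's issue by representation.
The 1/3 is divided into 2 equal shares of 1/6 among Yasmin, Layth.
Yasmin is living and takes 1/6.
Layth predeceased; the 1/6 allotted to Layth's branch passes to Layth's issue by representation.
The 1/6 is divided into 3 equal shares of 1/18 among Hamid, Bashir, Nabil.
Hamid is living and takes 1/18.
Bashir is living and takes 1/18.
Nabil is living and takes 1/18.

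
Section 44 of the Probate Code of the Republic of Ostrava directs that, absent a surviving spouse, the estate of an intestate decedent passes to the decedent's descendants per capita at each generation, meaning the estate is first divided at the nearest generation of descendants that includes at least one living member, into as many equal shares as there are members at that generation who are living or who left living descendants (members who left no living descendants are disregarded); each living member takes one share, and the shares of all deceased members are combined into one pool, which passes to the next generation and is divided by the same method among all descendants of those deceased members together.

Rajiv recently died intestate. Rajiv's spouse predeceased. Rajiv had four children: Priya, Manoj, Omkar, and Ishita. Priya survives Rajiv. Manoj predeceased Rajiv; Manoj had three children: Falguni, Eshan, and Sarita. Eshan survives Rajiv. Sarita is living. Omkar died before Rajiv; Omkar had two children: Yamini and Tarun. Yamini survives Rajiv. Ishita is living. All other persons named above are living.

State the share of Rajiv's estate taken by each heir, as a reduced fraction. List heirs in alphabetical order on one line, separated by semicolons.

Eshan 1/10; Falguni 1/10; Ishita 1/4; Priya 1/4; Sarita 1/10; Tarun 1/10; Yamini 1/10

There is no surviving spouse, so the entire estate passes to Rajiv's descendants per capita at each generation.
At generation 1 (Priya, Manoj, Omkar, Ishita) there are 4 shares of (1)/4 = 1/4 each.
Living: Priya and Ishita — each takes 1/4.
Deceased: Manoj and Omkar. Their combined 1/2 is pooled and carried to generation 2.
At generation 2 (Falguni, Eshan, Sarita, Yamini, Tarun) there are 5 shares of (1/2)/5 = 1/10 each.
Living: Falguni, Eshan, Sarita, Yamini, and Tarun — each takes 1/10.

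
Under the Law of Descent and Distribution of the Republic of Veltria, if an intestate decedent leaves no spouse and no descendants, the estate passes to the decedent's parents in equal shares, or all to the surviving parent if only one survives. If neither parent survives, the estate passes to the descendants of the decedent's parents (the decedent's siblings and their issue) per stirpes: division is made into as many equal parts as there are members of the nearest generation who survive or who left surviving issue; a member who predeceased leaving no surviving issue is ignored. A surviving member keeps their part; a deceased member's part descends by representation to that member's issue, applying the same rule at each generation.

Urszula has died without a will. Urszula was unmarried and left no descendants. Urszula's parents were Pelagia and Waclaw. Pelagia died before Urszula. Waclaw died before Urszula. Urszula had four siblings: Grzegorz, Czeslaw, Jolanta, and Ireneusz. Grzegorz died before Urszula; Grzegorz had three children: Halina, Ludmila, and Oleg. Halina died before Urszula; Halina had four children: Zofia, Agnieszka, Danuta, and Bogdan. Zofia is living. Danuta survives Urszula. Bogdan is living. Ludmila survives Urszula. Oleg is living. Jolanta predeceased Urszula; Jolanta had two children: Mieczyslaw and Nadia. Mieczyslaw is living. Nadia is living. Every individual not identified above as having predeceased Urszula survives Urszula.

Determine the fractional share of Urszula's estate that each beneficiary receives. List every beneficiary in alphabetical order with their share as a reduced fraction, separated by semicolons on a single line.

Neither parent survives and there are no descendants, so the estate passes to Urszula's siblings and their issue per stirpes.
The estate is divided into 4 equal shares of 1/4 among Grzegorz, Czeslaw, Jolanta, Ireneusz.
Grzegorz predeceased; the 1/4 allotted to Grzegorz's branch passes to Grzegorz's issue by representation.
The 1/4 is divided into 3 equal shares of 1/12 among Halina, Ludmila, Oleg.
Halina predeceased; the 1/12 allotted to Halina's branch passes to Halina's issue by representation.
The 1/12 is divided into 4 equal shares of 1/48 among Zofia, Agnieszka, Danuta, Bogdan.
Zofia is living and takes 1/48.
Agnieszka is living and takes 1/48.
Danuta is living and takes 1/48.
Bogdan is living and takes 1/48.
Ludmila is living and takes 1/12.
Oleg is living and takes 1/12.
Czeslaw is living and takes 1/4.
Jolanta predeceased; the 1/4 allotted to Jolanta's branch passes to Jolanta's issue by representation.
The 1/4 is divided into 2 equal shares of 1/8 among Mieczyslaw, Nadia.
Mieczyslaw is living and takes 1/8.
Nadia is living and takes 1/8.
Ireneusz is living and takes 1/4.

Agnieszka 1/48; Bogdan 1/48; Czeslaw 1/4; Danuta 1/48; Ireneusz 1/4; Ludmila 1/12; Mieczyslaw 1/8; Nadia 1/8; Oleg 1/12; Zofia 1/48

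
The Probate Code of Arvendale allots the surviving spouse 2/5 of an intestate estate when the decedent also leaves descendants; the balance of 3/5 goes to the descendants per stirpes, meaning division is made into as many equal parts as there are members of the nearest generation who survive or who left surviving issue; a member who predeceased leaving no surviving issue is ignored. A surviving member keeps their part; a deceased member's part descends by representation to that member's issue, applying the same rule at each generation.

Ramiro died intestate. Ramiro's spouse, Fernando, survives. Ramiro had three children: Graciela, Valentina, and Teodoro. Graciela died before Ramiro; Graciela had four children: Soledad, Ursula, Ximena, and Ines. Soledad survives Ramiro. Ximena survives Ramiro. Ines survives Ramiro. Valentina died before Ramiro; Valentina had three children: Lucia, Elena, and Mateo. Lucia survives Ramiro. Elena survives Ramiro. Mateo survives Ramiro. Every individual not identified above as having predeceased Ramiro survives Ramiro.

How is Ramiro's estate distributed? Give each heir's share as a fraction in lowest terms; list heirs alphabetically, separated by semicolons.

Elena 1/15; Fernando 2/5; Ines 1/20; Lucia 1/15; Mateo 1/15; Soledad 1/20; Teodoro 1/5; Ursula 1/20; Ximena 1/20

Fernando, as surviving spouse, takes 2/5.
The remaining 3/5 passes to Ramiro's descendants per stirpes.
The 3/5 is divided into 3 equal shares of 1/5 among Graciela, Valentina, Teodoro.
Graciela predeceased; the 1/5 allotted to Graciela's branch passes to Graciela's issue by representation.
The 1/5 is divided into 4 equal shares of 1/20 among Soledad, Ursula, Ximena, Ines.
Soledad is living and takes 1/20.
Ursula is living and takes 1/20.
Ximena is living and takes 1/20.
Ines is living and takes 1/20.
Valentina predeceased; the 1/5 allotted to Valentina's branch passes to Valentina's issue by representation.
The 1/5 is divided into 3 equal shares of 1/15 among Lucia, Elena, Mateo.
Lucia is living and takes 1/15.
Elena is living and takes 1/15.
Mateo is living and takes 1/15.
Teodoro is living and takes 1/5.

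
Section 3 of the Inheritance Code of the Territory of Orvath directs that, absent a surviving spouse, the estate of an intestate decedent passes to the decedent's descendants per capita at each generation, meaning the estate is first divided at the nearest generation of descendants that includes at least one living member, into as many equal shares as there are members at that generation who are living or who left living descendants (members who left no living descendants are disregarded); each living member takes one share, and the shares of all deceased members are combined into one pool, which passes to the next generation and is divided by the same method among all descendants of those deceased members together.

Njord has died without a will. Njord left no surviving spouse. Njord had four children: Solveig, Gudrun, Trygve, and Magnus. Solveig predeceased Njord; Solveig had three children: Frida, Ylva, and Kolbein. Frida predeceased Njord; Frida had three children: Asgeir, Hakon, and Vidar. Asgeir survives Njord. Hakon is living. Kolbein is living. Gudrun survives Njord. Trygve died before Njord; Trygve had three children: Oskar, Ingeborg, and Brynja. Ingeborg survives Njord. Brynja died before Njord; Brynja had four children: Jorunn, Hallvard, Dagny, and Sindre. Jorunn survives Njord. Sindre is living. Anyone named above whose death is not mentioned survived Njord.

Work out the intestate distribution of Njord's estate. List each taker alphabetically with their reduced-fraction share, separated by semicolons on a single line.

There is no surviving spouse, so the entire estate passes to Njord's descendants per capita at each generation.
At generation 1 (Solveig, Gudrun, Trygve, Magnus) there are 4 shares of (1)/4 = 1/4 each.
Living: Gudrun and Magnus — each takes 1/4.
Deceased: Solveig and Trygve. Their combined 1/2 is pooled and carried to generation 2.
At generation 2 (Frida, Ylva, Kolbein, Oskar, Ingeborg, Brynja) there are 6 shares of (1/2)/6 = 1/12 each.
Living: Ylva, Kolbein, Oskar, and Ingeborg — each takes 1/12.
Deceased: Frida and Brynja. Their combined 1/6 is pooled and carried to generation 3.
At generation 3 (Asgeir, Hakon, Vidar, Jorunn, Hallvard, Dagny, Sindre) there are 7 shares of (1/6)/7 = 1/42 each.
Living: Asgeir, Hakon, Vidar, Jorunn, Hallvard, Dagny, and Sindre — each takes 1/42.

Asgeir 1/42; Dagny 1/42; Gudrun 1/4; Hakon 1/42; Hallvard 1/42; Ingeborg 1/12; Jorunn 1/42; Kolbein 1/12; Magnus 1/4; Oskar 1/12; Sindre 1/42; Vidar 1/42; Ylva 1/12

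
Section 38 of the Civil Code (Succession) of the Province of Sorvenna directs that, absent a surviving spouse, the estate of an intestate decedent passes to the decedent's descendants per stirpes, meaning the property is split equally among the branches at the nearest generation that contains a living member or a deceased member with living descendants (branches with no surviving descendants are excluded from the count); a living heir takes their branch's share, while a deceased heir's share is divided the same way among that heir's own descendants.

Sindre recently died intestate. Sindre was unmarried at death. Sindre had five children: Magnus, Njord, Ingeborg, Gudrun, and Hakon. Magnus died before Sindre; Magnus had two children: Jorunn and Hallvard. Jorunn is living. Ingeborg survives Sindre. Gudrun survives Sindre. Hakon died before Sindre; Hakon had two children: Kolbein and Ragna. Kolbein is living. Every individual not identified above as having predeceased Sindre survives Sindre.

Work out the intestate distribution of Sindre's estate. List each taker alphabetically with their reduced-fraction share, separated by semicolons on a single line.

Gudrun 1/5; Hallvard 1/10; Ingeborg 1/5; Jorunn 1/10; Kolbein 1/10; Njord 1/5; Ragna 1/10

There is no surviving spouse, so the entire estate passes to Sindre's descendants per stirpes.
The estate is divided into 5 equal shares of 1/5 among Magnus, Njord, Ingeborg, Gudrun, Hakon.
Magnus predeceased; the 1/5 allotted to Magnus's branch passes to Magnus's issue by representation.
The 1/5 is divided into 2 equal shares of 1/10 among Jorunn, Hallvard.
Jorunn is living and takes 1/10.
Hallvard is living and takes 1/10.
Njord is living and takes 1/5.
Ingeborg is living and takes 1/5.
Gudrun is living and takes 1/5.
Hakon predeceased; the 1/5 allotted to Hakon's branch passes to Hakon's issue by representation.
The 1/5 is divided into 2 equal shares of 1/10 among Kolbein, Ragna.
Kolbein is living and takes 1/10.
Ragna is living and takes 1/10.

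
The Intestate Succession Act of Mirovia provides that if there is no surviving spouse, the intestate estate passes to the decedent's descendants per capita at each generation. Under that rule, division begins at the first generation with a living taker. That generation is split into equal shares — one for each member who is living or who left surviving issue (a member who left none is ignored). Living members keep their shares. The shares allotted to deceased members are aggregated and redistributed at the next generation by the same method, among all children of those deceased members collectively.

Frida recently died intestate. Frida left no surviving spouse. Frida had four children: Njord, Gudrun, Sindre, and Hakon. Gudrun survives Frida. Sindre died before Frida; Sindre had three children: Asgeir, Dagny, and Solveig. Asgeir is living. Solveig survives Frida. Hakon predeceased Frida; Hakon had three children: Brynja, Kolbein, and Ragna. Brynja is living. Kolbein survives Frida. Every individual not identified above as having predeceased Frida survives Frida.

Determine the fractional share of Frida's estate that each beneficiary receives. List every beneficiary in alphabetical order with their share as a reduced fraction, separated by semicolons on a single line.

There is no surviving spouse, so the entire estate passes to Frida's descendants per capita at each generation.
At generation 1 (Njord, Gudrun, Sindre, Hakon) there are 4 shares of (1)/4 = 1/4 each.
Living: Njord and Gudrun — each takes 1/4.
Deceased: Sindre and Hakon. Their combined 1/2 is pooled and carried to generation 2.
At generation 2 (Asgeir, Dagny, Solveig, Brynja, Kolbein, Ragna) there are 6 shares of (1/2)/6 = 1/12 each.
Living: Asgeir, Dagny, Solveig, Brynja, Kolbein, and Ragna — each takes 1/12.

Asgeir 1/12; Brynja 1/12; Dagny 1/12; Gudrun 1/4; Kolbein 1/12; Njord 1/4; Ragna 1/12; Solveig 1/12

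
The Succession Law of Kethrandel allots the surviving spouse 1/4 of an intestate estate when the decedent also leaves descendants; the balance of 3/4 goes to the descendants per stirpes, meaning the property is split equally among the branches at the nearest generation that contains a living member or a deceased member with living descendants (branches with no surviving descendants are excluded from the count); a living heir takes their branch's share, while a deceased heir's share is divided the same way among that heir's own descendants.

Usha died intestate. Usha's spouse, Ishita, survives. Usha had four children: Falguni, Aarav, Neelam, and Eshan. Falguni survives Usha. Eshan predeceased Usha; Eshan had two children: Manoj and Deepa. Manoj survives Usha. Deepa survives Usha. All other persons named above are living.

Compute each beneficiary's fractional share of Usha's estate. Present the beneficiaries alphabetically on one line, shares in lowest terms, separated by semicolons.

Aarav 3/16; Deepa 3/32; Falguni 3/16; Ishita 1/4; Manoj 3/32; Neelam 3/16

Ishita, as surviving spouse, takes 1/4.
The remaining 3/4 passes to Usha's descendants per stirpes.
The 3/4 is divided into 4 equal shares of 3/16 among Falguni, Aarav, Neelam, Eshan.
Falguni is living and takes 3/16.
Aarav is living and takes 3/16.
Neelam is living and takes 3/16.
Eshan predeceased; the 3/16 allotted to Eshan's branch passes to Eshan's issue by representation.
The 3/16 is divided into 2 equal shares of 3/32 among Manoj, Deepa.
Manoj is living and takes 3/32.
Deepa is living and takes 3/32.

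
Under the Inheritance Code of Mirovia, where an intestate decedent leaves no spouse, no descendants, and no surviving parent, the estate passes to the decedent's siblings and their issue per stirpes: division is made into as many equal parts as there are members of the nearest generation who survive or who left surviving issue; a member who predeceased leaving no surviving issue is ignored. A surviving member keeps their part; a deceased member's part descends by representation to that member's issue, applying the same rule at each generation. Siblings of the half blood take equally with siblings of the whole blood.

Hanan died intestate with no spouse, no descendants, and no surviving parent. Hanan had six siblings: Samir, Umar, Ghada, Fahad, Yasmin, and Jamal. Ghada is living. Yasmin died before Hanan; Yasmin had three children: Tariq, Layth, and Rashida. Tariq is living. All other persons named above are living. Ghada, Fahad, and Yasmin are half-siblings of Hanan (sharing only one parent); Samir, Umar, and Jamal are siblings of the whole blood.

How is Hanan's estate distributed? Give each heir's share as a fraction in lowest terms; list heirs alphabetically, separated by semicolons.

Fahad 1/6; Ghada 1/6; Jamal 1/6; Layth 1/18; Rashida 1/18; Samir 1/6; Tariq 1/18; Umar 1/6

No spouse, descendants, or parent survives, so the estate passes to Hanan's siblings per stirpes.
Half-blood and whole-blood siblings take equally under the stated rule.
The estate is divided into 6 equal shares of 1/6 among Samir, Umar, Ghada, Fahad, Yasmin, Jamal.
Samir is living and takes 1/6.
Umar is living and takes 1/6.
Ghada is living and takes 1/6.
Fahad is living and takes 1/6.
Yasmin predeceased; the 1/6 allotted to Yasmin's branch passes to Yasmin's issue by representation.
The 1/6 is divided into 3 equal shares of 1/18 among Tariq, Layth, Rashida.
Tariq is living and takes 1/18.
Layth is living and takes 1/18.
Rashida is living and takes 1/18.
Jamal is living and takes 1/6.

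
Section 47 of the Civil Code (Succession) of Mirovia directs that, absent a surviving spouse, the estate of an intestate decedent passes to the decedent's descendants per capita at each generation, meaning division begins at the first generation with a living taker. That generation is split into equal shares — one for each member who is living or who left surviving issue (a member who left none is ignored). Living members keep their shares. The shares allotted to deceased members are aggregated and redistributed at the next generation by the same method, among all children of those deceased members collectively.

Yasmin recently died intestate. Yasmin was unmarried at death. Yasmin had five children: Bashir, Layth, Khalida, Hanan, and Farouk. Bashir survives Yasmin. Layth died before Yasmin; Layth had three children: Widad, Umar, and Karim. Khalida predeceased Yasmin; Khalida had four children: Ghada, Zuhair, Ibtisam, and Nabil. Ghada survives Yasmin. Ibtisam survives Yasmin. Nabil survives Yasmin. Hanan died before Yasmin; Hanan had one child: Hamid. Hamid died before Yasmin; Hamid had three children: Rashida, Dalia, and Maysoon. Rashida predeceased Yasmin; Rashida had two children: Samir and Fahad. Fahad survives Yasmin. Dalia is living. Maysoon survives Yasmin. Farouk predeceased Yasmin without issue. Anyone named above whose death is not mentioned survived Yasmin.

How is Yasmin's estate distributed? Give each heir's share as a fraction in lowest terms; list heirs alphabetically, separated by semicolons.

There is no surviving spouse, so the entire estate passes to Yasmin's descendants per capita at each generation.
At generation 1 (Bashir, Layth, Khalida, Hanan) there are 4 shares of (1)/4 = 1/4 each.
Living: Bashir — each takes 1/4.
Deceased: Layth, Khalida, and Hanan. Their combined 3/4 is pooled and carried to generation 2.
At generation 2 (Widad, Umar, Karim, Ghada, Zuhair, Ibtisam, Nabil, Hamid) there are 8 shares of (3/4)/8 = 3/32 each.
Living: Widad, Umar, Karim, Ghada, Zuhair, Ibtisam, and Nabil — each takes 3/32.
Deceased: Hamid. That 3/32 share is carried to generation 3.
At generation 3 (Rashida, Dalia, Maysoon) there are 3 shares of (3/32)/3 = 1/32 each.
Living: Dalia and Maysoon — each takes 1/32.
Deceased: Rashida. That 1/32 share is carried to generation 4.
At generation 4 (Samir, Fahad) there are 2 shares of (1/32)/2 = 1/64 each.
Living: Samir and Fahad — each takes 1/64.

Bashir 1/4; Dalia 1/32; Fahad 1/64; Ghada 3/32; Ibtisam 3/32; Karim 3/32; Maysoon 1/32; Nabil 3/32; Samir 1/64; Umar 3/32; Widad 3/32; Zuhair 3/32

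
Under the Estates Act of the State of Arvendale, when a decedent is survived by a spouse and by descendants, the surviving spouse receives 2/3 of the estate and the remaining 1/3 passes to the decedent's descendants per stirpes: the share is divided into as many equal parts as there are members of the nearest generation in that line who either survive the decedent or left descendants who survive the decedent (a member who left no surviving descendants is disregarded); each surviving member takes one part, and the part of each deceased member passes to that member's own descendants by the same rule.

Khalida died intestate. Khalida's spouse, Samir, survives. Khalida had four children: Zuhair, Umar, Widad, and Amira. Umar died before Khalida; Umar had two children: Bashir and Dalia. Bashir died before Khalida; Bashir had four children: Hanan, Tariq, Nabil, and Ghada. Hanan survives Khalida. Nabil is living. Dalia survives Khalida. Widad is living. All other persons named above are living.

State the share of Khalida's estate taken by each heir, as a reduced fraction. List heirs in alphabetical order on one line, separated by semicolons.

Samir, as surviving spouse, takes 2/3.
The remaining 1/3 passes to Khalida's descendants per stirpes.
The 1/3 is divided into 4 equal shares of 1/12 among Zuhair, Umar, Widad, Amira.
Zuhair is living and takes 1/12.
Umar predeceased; the 1/12 allotted to Umar's branch passes to Umar's issue by representation.
The 1/12 is divided into 2 equal shares of 1/24 among Bashir, Dalia.
Bashir predeceased; the 1/24 allotted to Bashir's branch passes to Bashir's issue by representation.
The 1/24 is divided into 4 equal shares of 1/96 among Hanan, Tariq, Nabil, Ghada.
Hanan is living and takes 1/96.
Tariq is living and takes 1/96.
Nabil is living and takes 1/96.
Ghada is living and takes 1/96.
Dalia is living and takes 1/24.
Widad is living and takes 1/12.
Amira is living and takes 1/12.

Amira 1/12; Dalia 1/24; Ghada 1/96; Hanan 1/96; Nabil 1/96; Samir 2/3; Tariq 1/96; Widad 1/12; Zuhair 1/12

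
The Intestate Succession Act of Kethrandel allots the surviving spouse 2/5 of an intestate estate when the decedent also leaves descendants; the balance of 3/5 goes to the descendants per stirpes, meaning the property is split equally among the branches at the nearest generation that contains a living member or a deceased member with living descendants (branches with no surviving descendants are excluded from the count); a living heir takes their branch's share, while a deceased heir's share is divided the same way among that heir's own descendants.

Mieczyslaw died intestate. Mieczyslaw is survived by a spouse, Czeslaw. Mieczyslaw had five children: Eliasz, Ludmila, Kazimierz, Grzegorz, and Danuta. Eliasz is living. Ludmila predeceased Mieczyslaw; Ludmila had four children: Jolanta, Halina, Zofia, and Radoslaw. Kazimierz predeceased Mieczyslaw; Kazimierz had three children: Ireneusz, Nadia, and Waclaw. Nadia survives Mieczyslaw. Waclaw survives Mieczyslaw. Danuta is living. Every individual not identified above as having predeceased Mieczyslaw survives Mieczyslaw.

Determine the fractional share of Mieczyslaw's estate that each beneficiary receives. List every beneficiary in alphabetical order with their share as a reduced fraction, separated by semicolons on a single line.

Czeslaw 2/5; Danuta 3/25; Eliasz 3/25; Grzegorz 3/25; Halina 3/100; Ireneusz 1/25; Jolanta 3/100; Nadia 1/25; Radoslaw 3/100; Waclaw 1/25; Zofia 3/100

Czeslaw, as surviving spouse, takes 2/5.
The remaining 3/5 passes to Mieczyslaw's descendants per stirpes.
The 3/5 is divided into 5 equal shares of 3/25 among Eliasz, Ludmila, Kazimierz, Grzegorz, Danuta.
Eliasz is living and takes 3/25.
Ludmila predeceased; the 3/25 allotted to Ludmila's branch passes to Ludmila's issue by representation.
The 3/25 is divided into 4 equal shares of 3/100 among Jolanta, Halina, Zofia, Radoslaw.
Jolanta is living and takes 3/100.
Halina is living and takes 3/100.
Zofia is living and takes 3/100.
Radoslaw is living and takes 3/100.
Kazimierz predeceased; the 3/25 allotted to Kazimierz's branch passes to Kazimierz's issue by representation.
The 3/25 is divided into 3 equal shares of 1/25 among Ireneusz, Nadia, Waclaw.
Ireneusz is living and takes 1/25.
Nadia is living and takes 1/25.
Waclaw is living and takes 1/25.
Grzegorz is living and takes 3/25.
Danuta is living and takes 3/25.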